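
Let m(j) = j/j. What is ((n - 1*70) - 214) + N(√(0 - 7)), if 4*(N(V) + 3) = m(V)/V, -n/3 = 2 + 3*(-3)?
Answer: -266 - I*√7/28 ≈ -266.0 - 0.094491*I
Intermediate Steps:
m(j) = 1
n = 21 (n = -3*(2 + 3*(-3)) = -3*(2 - 9) = -3*(-7) = 21)
N(V) = -3 + 1/(4*V) (N(V) = -3 + (1/V)/4 = -3 + 1/(4*V))
((n - 1*70) - 214) + N(√(0 - 7)) = ((21 - 1*70) - 214) + (-3 + 1/(4*(√(0 - 7)))) = ((21 - 70) - 214) + (-3 + 1/(4*(√(-7)))) = (-49 - 214) + (-3 + 1/(4*((I*√7)))) = -263 + (-3 + (-I*√7/7)/4) = -263 + (-3 - I*√7/28) = -266 - I*√7/28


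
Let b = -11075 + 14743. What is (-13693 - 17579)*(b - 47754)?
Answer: 1378657392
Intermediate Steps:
b = 3668
(-13693 - 17579)*(b - 47754) = (-13693 - 17579)*(3668 - 47754) = -31272*(-44086) = 1378657392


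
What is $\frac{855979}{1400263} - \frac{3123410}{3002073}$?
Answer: $- \frac{1803884012363}{4203691745199} \approx -0.42912$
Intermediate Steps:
$\frac{855979}{1400263} - \frac{3123410}{3002073} = - \frac{1803884012363}{4203691745199}$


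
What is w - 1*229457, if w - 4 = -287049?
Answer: -516502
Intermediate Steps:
w = -287045 (w = 4 - 287049 = -287045)
w - 1*229457 = -287045 - 1*229457 = -287045 - 229457 = -516502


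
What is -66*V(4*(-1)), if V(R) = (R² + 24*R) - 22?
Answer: 6732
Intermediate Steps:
V(R) = -22 + R² + 24*R
-66*V(4*(-1)) = -66*(-22 + (4*(-1))² + 24*(4*(-1))) = -66*(-22 + (-4)² + 24*(-4)) = -66*(-22 + 16 - 96) = -66*(-102) = 6732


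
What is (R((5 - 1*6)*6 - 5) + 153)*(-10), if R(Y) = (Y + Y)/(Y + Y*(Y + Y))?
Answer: -32110/21 ≈ -1529.0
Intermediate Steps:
R(Y) = 2*Y/(Y + 2*Y²) (R(Y) = (2*Y)/(Y + Y*(2*Y)) = (2*Y)/(Y + 2*Y²) = 2*Y/(Y + 2*Y²))
(R((5 - 1*6)*6 - 5) + 153)*(-10) = (2/(1 + 2*((5 - 1*6)*6 - 5)) + 153)*(-10) = (2/(1 + 2*((5 - 6)*6 - 5)) + 153)*(-10) = (2/(1 + 2*(-1*6 - 5)) + 153)*(-10) = (2/(1 + 2*(-6 - 5)) + 153)*(-10) = (2/(1 + 2*(-11)) + 153)*(-10) = (2/(1 - 22) + 153)*(-10) = (2/(-21) + 153)*(-10) = (2*(-1/21) + 153)*(-10) = (-2/21 + 153)*(-10) = (3211/21)*(-10) = -32110/21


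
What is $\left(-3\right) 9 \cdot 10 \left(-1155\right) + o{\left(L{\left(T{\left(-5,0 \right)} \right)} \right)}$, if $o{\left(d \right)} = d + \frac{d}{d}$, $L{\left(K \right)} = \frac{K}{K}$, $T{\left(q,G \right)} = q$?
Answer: $311852$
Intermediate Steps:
$L{\left(K \right)} = 1$
$o{\left(d \right)} = 1 + d$ ($o{\left(d \right)} = d + 1 = 1 + d$)
$\left(-3\right) 9 \cdot 10 \left(-1155\right) + o{\left(L{\left(T{\left(-5,0 \right)} \right)} \right)} = \left(-3\right) 9 \cdot 10 \left(-1155\right) + \left(1 + 1\right) = \left(-27\right) 10 \left(-1155\right) + 2 = \left(-270\right) \left(-1155\right) + 2 = 311850 + 2 = 311852$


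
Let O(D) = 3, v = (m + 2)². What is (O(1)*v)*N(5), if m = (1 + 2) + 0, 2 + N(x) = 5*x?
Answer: 1725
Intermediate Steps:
N(x) = -2 + 5*x
m = 3 (m = 3 + 0 = 3)
v = 25 (v = (3 + 2)² = 5² = 25)
(O(1)*v)*N(5) = (3*25)*(-2 + 5*5) = 75*(-2 + 25) = 75*23 = 1725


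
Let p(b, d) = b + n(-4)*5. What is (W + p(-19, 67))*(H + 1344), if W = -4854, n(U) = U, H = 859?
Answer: -10779279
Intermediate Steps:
p(b, d) = -20 + b (p(b, d) = b - 4*5 = b - 20 = -20 + b)
(W + p(-19, 67))*(H + 1344) = (-4854 + (-20 - 19))*(859 + 1344) = (-4854 - 39)*2203 = -4893*2203 = -10779279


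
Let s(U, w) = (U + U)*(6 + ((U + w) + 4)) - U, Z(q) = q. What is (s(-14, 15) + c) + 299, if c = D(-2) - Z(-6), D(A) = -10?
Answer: 1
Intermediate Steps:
c = -4 (c = -10 - 1*(-6) = -10 + 6 = -4)
s(U, w) = -U + 2*U*(10 + U + w) (s(U, w) = (2*U)*(6 + (4 + U + w)) - U = (2*U)*(10 + U + w) - U = 2*U*(10 + U + w) - U = -U + 2*U*(10 + U + w))
(s(-14, 15) + c) + 299 = (-14*(19 + 2*(-14) + 2*15) - 4) + 299 = (-14*(19 - 28 + 30) - 4) + 299 = (-14*21 - 4) + 299 = (-294 - 4) + 299 = -298 + 299 = 1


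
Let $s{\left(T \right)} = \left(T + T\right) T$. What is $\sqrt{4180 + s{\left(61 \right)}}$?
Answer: $\sqrt{11622} \approx 107.81$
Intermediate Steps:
$s{\left(T \right)} = 2 T^{2}$ ($s{\left(T \right)} = 2 T T = 2 T^{2}$)
$\sqrt{4180 + s{\left(61 \right)}} = \sqrt{4180 + 2 \cdot 61^{2}} = \sqrt{4180 + 2 \cdot 3721} = \sqrt{4180 + 7442} = \sqrt{11622}$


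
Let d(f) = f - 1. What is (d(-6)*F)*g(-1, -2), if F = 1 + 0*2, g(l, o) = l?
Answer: 7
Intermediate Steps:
d(f) = -1 + f
F = 1 (F = 1 + 0 = 1)
(d(-6)*F)*g(-1, -2) = ((-1 - 6)*1)*(-1) = -7*1*(-1) = -7*(-1) = 7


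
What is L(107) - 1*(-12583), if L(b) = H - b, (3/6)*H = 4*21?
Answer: 12644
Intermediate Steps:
H = 168 (H = 2*(4*21) = 2*84 = 168)
L(b) = 168 - b
L(107) - 1*(-12583) = (168 - 1*107) - 1*(-12583) = (168 - 107) + 12583 = 61 + 12583 = 12644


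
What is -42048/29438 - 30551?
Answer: -449701193/14719 ≈ -30552.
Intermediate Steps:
-42048/29438 - 30551 = -42048*1/29438 - 30551 = -21024/14719 - 30551 = -449701193/14719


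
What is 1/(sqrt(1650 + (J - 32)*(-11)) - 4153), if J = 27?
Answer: -4153/17245704 - sqrt(1705)/17245704 ≈ -0.00024321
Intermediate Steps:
1/(sqrt(1650 + (J - 32)*(-11)) - 4153) = 1/(sqrt(1650 + (27 - 32)*(-11)) - 4153) = 1/(sqrt(1650 - 5*(-11)) - 4153) = 1/(sqrt(1650 + 55) - 4153) = 1/(sqrt(1705) - 4153) = 1/(-4153 + sqrt(1705))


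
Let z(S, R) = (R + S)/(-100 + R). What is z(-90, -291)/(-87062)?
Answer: -381/34041242 ≈ -1.1192e-5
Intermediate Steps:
z(S, R) = (R + S)/(-100 + R)
z(-90, -291)/(-87062) = ((-291 - 90)/(-100 - 291))/(-87062) = (-381/(-391))*(-1/87062) = -1/391*(-381)*(-1/87062) = (381/391)*(-1/87062) = -381/34041242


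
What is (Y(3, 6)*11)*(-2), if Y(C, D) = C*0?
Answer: 0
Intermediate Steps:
Y(C, D) = 0
(Y(3, 6)*11)*(-2) = (0*11)*(-2) = 0*(-2) = 0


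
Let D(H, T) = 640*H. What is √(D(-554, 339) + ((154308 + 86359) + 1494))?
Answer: I*√112399 ≈ 335.26*I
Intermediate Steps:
√(D(-554, 339) + ((154308 + 86359) + 1494)) = √(640*(-554) + ((154308 + 86359) + 1494)) = √(-354560 + (240667 + 1494)) = √(-354560 + 242161) = √(-112399) = I*√112399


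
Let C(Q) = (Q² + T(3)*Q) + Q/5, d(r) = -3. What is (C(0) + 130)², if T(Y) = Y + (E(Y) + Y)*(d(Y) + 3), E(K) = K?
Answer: 16900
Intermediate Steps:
T(Y) = Y (T(Y) = Y + (Y + Y)*(-3 + 3) = Y + (2*Y)*0 = Y + 0 = Y)
C(Q) = Q² + 16*Q/5 (C(Q) = (Q² + 3*Q) + Q/5 = Q² + 16*Q/5)
(C(0) + 130)² = ((⅕)*0*(16 + 5*0) + 130)² = ((⅕)*0*(16 + 0) + 130)² = ((⅕)*0*16 + 130)² = (0 + 130)² = 130² = 16900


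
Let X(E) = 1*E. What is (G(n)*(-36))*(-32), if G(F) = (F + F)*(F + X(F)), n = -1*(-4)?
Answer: 73728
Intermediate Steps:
n = 4
X(E) = E
G(F) = 4*F² (G(F) = (F + F)*(F + F) = (2*F)*(2*F) = 4*F²)
(G(n)*(-36))*(-32) = ((4*4²)*(-36))*(-32) = ((4*16)*(-36))*(-32) = (64*(-36))*(-32) = -2304*(-32) = 73728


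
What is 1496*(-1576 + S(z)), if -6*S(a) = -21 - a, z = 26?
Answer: -7037932/3 ≈ -2.3460e+6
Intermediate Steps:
S(a) = 7/2 + a/6 (S(a) = -(-21 - a)/6 = 7/2 + a/6)
1496*(-1576 + S(z)) = 1496*(-1576 + (7/2 + (1/6)*26)) = 1496*(-1576 + (7/2 + 13/3)) = 1496*(-1576 + 47/6) = 1496*(-9409/6) = -7037932/3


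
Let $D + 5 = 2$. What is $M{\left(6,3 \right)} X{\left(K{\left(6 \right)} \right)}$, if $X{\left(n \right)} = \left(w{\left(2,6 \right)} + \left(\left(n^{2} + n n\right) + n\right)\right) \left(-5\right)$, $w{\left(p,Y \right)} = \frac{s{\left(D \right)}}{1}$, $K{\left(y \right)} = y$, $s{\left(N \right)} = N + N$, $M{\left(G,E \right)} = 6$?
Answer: $-2160$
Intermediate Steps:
$D = -3$ ($D = -5 + 2 = -3$)
$s{\left(N \right)} = 2 N$
$w{\left(p,Y \right)} = -6$ ($w{\left(p,Y \right)} = \frac{2 \left(-3\right)}{1} = \left(-6\right) 1 = -6$)
$X{\left(n \right)} = 30 - 10 n^{2} - 5 n$ ($X{\left(n \right)} = \left(-6 + \left(\left(n^{2} + n n\right) + n\right)\right) \left(-5\right) = \left(-6 + \left(\left(n^{2} + n^{2}\right) + n\right)\right) \left(-5\right) = \left(-6 + \left(2 n^{2} + n\right)\right) \left(-5\right) = \left(-6 + \left(n + 2 n^{2}\right)\right) \left(-5\right) = \left(-6 + n + 2 n^{2}\right) \left(-5\right) = 30 - 10 n^{2} - 5 n$)
$M{\left(6,3 \right)} X{\left(K{\left(6 \right)} \right)} = 6 \left(30 - 10 \cdot 6^{2} - 30\right) = 6 \left(30 - 360 - 30\right) = 6 \left(-360\right) = -2160$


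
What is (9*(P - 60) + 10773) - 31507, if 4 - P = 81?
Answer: -21967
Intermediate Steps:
P = -77 (P = 4 - 1*81 = 4 - 81 = -77)
(9*(P - 60) + 10773) - 31507 = (9*(-77 - 60) + 10773) - 31507 = (9*(-137) + 10773) - 31507 = (-1233 + 10773) - 31507 = 9540 - 31507 = -21967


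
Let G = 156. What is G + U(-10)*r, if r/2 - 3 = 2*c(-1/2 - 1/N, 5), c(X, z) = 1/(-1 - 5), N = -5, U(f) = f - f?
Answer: 156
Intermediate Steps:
U(f) = 0
c(X, z) = -⅙ (c(X, z) = 1/(-6) = -⅙)
r = 16/3 (r = 6 + 2*(2*(-⅙)) = 6 + 2*(-⅓) = 6 - ⅔ = 16/3 ≈ 5.3333)
G + U(-10)*r = 156 + 0*(16/3) = 156 + 0 = 156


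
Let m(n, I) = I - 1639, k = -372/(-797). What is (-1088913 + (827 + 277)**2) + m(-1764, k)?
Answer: 102226780/797 ≈ 1.2826e+5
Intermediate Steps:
k = 372/797 (k = -372*(-1/797) = 372/797 ≈ 0.46675)
m(n, I) = -1639 + I
(-1088913 + (827 + 277)**2) + m(-1764, k) = (-1088913 + (827 + 277)**2) + (-1639 + 372/797) = (-1088913 + 1104**2) - 1305911/797 = (-1088913 + 1218816) - 1305911/797 = 129903 - 1305911/797 = 102226780/797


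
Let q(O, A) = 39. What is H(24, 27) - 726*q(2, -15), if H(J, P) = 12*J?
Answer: -28026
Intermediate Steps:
H(24, 27) - 726*q(2, -15) = 12*24 - 726*39 = 288 - 28314 = -28026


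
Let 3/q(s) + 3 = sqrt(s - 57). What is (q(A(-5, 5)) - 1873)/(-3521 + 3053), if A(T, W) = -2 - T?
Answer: 3278/819 + I*sqrt(6)/3276 ≈ 4.0024 + 0.00074771*I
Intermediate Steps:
q(s) = 3/(-3 + sqrt(-57 + s)) (q(s) = 3/(-3 + sqrt(s - 57)) = 3/(-3 + sqrt(-57 + s)))
(q(A(-5, 5)) - 1873)/(-3521 + 3053) = (3/(-3 + sqrt(-57 + (-2 - 1*(-5)))) - 1873)/(-3521 + 3053) = (3/(-3 + sqrt(-57 + (-2 + 5))) - 1873)/(-468) = (3/(-3 + sqrt(-57 + 3)) - 1873)*(-1/468) = (3/(-3 + sqrt(-54)) - 1873)*(-1/468) = (3/(-3 + 3*I*sqrt(6)) - 1873)*(-1/468) = (-1873 + 3/(-3 + 3*I*sqrt(6)))*(-1/468) = 1873/468 - 1/(156*(-3 + 3*I*sqrt(6)))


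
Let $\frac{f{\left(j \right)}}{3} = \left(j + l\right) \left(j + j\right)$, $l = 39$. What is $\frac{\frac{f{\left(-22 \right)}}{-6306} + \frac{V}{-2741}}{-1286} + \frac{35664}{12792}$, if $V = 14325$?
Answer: $\frac{5512658302889}{1974603621458} \approx 2.7918$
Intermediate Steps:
$f{\left(j \right)} = 6 j \left(39 + j\right)$ ($f{\left(j \right)} = 3 \left(j + 39\right) \left(j + j\right) = 3 \left(39 + j\right) 2 j = 3 \cdot 2 j \left(39 + j\right) = 6 j \left(39 + j\right)$)
$\frac{\frac{f{\left(-22 \right)}}{-6306} + \frac{V}{-2741}}{-1286} + \frac{35664}{12792} = \frac{\frac{6 \left(-22\right) \left(39 - 22\right)}{-6306} + \frac{14325}{-2741}}{-1286} + \frac{35664}{12792} = \left(6 \left(-22\right) 17 \left(- \frac{1}{6306}\right) + 14325 \left(- \frac{1}{2741}\right)\right) \left(- \frac{1}{1286}\right) + 35664 \cdot \frac{1}{12792} = \left(\left(-2244\right) \left(- \frac{1}{6306}\right) - \frac{14325}{2741}\right) \left(- \frac{1}{1286}\right) + \frac{1486}{533} = \left(\frac{374}{1051} - \frac{14325}{2741}\right) \left(- \frac{1}{1286}\right) + \frac{1486}{533} = \left(- \frac{14030441}{2880791}\right) \left(- \frac{1}{1286}\right) + \frac{1486}{533} = \frac{14030441}{3704697226} + \frac{1486}{533} = \frac{5512658302889}{1974603621458}$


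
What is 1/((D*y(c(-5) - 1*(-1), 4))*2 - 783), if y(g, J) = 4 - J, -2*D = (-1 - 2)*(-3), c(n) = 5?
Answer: -1/783 ≈ -0.0012771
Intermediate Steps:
D = -9/2 (D = -(-1 - 2)*(-3)/2 = -(-3)*(-3)/2 = -1/2*9 = -9/2 ≈ -4.5000)
1/((D*y(c(-5) - 1*(-1), 4))*2 - 783) = 1/(-9*(4 - 1*4)/2*2 - 783) = 1/(-9*(4 - 4)/2*2 - 783) = 1/(-9/2*0*2 - 783) = 1/(0*2 - 783) = 1/(0 - 783) = 1/(-783) = -1/783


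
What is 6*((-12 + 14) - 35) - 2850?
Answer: -3048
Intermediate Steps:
6*((-12 + 14) - 35) - 2850 = 6*(2 - 35) - 2850 = 6*(-33) - 2850 = -198 - 2850 = -3048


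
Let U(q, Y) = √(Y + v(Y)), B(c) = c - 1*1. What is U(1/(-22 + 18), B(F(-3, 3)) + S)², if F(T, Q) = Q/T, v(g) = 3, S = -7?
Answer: -6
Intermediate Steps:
B(c) = -1 + c (B(c) = c - 1 = -1 + c)
U(q, Y) = √(3 + Y) (U(q, Y) = √(Y + 3) = √(3 + Y))
U(1/(-22 + 18), B(F(-3, 3)) + S)² = (√(3 + ((-1 + 3/(-3)) - 7)))² = (√(3 + ((-1 + 3*(-⅓)) - 7)))² = (√(3 + ((-1 - 1) - 7)))² = (√(3 + (-2 - 7)))² = (√(3 - 9))² = (√(-6))² = (I*√6)² = -6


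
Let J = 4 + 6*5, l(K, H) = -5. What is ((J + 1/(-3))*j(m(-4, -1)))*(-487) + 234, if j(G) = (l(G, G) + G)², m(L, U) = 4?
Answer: -48485/3 ≈ -16162.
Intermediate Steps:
j(G) = (-5 + G)²
J = 34 (J = 4 + 30 = 34)
((J + 1/(-3))*j(m(-4, -1)))*(-487) + 234 = ((34 + 1/(-3))*(-5 + 4)²)*(-487) + 234 = ((34 - ⅓)*(-1)²)*(-487) + 234 = ((101/3)*1)*(-487) + 234 = (101/3)*(-487) + 234 = -49187/3 + 234 = -48485/3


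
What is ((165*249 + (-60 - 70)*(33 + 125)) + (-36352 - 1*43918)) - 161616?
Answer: -221341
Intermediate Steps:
((165*249 + (-60 - 70)*(33 + 125)) + (-36352 - 1*43918)) - 161616 = ((41085 - 130*158) + (-36352 - 43918)) - 161616 = ((41085 - 20540) - 80270) - 161616 = (20545 - 80270) - 161616 = -59725 - 161616 = -221341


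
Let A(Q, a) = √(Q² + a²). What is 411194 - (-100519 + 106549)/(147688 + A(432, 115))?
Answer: 199306127726942/484701011 + 134*√199849/484701011 ≈ 4.1119e+5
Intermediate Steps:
411194 - (-100519 + 106549)/(147688 + A(432, 115)) = 411194 - (-100519 + 106549)/(147688 + √(432² + 115²)) = 411194 - 6030/(147688 + √(186624 + 13225)) = 411194 - 6030/(147688 + √199849)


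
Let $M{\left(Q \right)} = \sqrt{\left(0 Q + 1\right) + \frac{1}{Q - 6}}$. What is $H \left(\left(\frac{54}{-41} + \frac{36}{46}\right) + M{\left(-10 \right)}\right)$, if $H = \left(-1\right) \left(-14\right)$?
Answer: $- \frac{7056}{943} + \frac{7 \sqrt{15}}{2} \approx 6.0729$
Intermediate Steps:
$H = 14$
$M{\left(Q \right)} = \sqrt{1 + \frac{1}{-6 + Q}}$ ($M{\left(Q \right)} = \sqrt{\left(0 + 1\right) + \frac{1}{-6 + Q}} = \sqrt{1 + \frac{1}{-6 + Q}}$)
$H \left(\left(\frac{54}{-41} + \frac{36}{46}\right) + M{\left(-10 \right)}\right) = 14 \left(\left(\frac{54}{-41} + \frac{36}{46}\right) + \sqrt{\frac{-5 - 10}{-6 - 10}}\right) = 14 \left(\left(54 \left(- \frac{1}{41}\right) + 36 \cdot \frac{1}{46}\right) + \sqrt{\frac{1}{-16} \left(-15\right)}\right) = 14 \left(\left(- \frac{54}{41} + \frac{18}{23}\right) + \sqrt{\left(- \frac{1}{16}\right) \left(-15\right)}\right) = 14 \left(- \frac{504}{943} + \sqrt{\frac{15}{16}}\right) = 14 \left(- \frac{504}{943} + \frac{\sqrt{15}}{4}\right) = - \frac{7056}{943} + \frac{7 \sqrt{15}}{2}$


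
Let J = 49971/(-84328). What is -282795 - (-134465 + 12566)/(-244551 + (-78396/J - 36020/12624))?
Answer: -1668871073158667103/5901323096201 ≈ -2.8280e+5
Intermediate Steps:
J = -49971/84328 (J = 49971*(-1/84328) = -49971/84328 ≈ -0.59258)
-282795 - (-134465 + 12566)/(-244551 + (-78396/J - 36020/12624)) = -282795 - (-134465 + 12566)/(-244551 + (-78396/(-49971/84328) - 36020/12624)) = -282795 - (-121899)/(-244551 + (-78396*(-84328/49971) - 36020*1/12624)) = -282795 - (-121899)/(-244551 + (2203659296/16657 - 9005/3156)) = -282795 - (-121899)/(-244551 + 6954598741891/52569492) = -282795 - (-121899)/(-5901323096201/52569492) = -282795 - (-121899)*(-52569492)/5901323096201 = -282795 - 1*6408168505308/5901323096201 = -282795 - 6408168505308/5901323096201 = -1668871073158667103/5901323096201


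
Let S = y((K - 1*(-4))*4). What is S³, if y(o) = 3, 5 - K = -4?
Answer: 27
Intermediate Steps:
K = 9 (K = 5 - 1*(-4) = 5 + 4 = 9)
S = 3
S³ = 3³ = 27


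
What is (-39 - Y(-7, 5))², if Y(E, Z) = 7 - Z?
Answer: 1681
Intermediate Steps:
(-39 - Y(-7, 5))² = (-39 - (7 - 1*5))² = (-39 - (7 - 5))² = (-39 - 1*2)² = (-39 - 2)² = (-41)² = 1681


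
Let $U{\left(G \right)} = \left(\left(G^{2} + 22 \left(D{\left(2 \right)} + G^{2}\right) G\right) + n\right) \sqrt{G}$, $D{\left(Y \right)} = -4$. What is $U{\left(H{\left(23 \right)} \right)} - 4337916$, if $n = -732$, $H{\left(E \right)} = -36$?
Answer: $-4337916 - 6136200 i \approx -4.3379 \cdot 10^{6} - 6.1362 \cdot 10^{6} i$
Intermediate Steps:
$U{\left(G \right)} = \sqrt{G} \left(-732 + G^{2} + G \left(-88 + 22 G^{2}\right)\right)$ ($U{\left(G \right)} = \left(\left(G^{2} + 22 \left(-4 + G^{2}\right) G\right) - 732\right) \sqrt{G} = \left(\left(G^{2} + \left(-88 + 22 G^{2}\right) G\right) - 732\right) \sqrt{G} = \left(\left(G^{2} + G \left(-88 + 22 G^{2}\right)\right) - 732\right) \sqrt{G} = \left(-732 + G^{2} + G \left(-88 + 22 G^{2}\right)\right) \sqrt{G} = \sqrt{G} \left(-732 + G^{2} + G \left(-88 + 22 G^{2}\right)\right)$)
$U{\left(H{\left(23 \right)} \right)} - 4337916 = \sqrt{-36} \left(-732 + \left(-36\right)^{2} - -3168 + 22 \left(-36\right)^{3}\right) - 4337916 = 6 i \left(-732 + 1296 + 3168 + 22 \left(-46656\right)\right) - 4337916 = 6 i \left(-732 + 1296 + 3168 - 1026432\right) - 4337916 = 6 i \left(-1022700\right) - 4337916 = - 6136200 i - 4337916 = -4337916 - 6136200 i$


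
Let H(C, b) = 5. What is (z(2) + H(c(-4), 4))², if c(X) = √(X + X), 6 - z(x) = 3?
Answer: 64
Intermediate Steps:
z(x) = 3 (z(x) = 6 - 1*3 = 6 - 3 = 3)
c(X) = √2*√X (c(X) = √(2*X) = √2*√X)
(z(2) + H(c(-4), 4))² = (3 + 5)² = 8² = 64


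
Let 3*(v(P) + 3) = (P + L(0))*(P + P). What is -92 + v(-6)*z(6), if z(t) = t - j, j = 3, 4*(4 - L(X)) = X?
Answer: -77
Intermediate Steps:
L(X) = 4 - X/4
z(t) = -3 + t (z(t) = t - 1*3 = t - 3 = -3 + t)
v(P) = -3 + 2*P*(4 + P)/3 (v(P) = -3 + ((P + (4 - 1/4*0))*(P + P))/3 = -3 + ((P + (4 + 0))*(2*P))/3 = -3 + ((P + 4)*(2*P))/3 = -3 + ((4 + P)*(2*P))/3 = -3 + (2*P*(4 + P))/3 = -3 + 2*P*(4 + P)/3)
-92 + v(-6)*z(6) = -92 + (-3 + (2/3)*(-6)**2 + (8/3)*(-6))*(-3 + 6) = -92 + (-3 + (2/3)*36 - 16)*3 = -92 + (-3 + 24 - 16)*3 = -92 + 5*3 = -92 + 15 = -77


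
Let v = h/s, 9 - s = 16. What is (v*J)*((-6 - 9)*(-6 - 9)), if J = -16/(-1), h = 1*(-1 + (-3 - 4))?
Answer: 28800/7 ≈ 4114.3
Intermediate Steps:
s = -7 (s = 9 - 1*16 = 9 - 16 = -7)
h = -8 (h = 1*(-1 - 7) = 1*(-8) = -8)
J = 16 (J = -16*(-1) = 16)
v = 8/7 (v = -8/(-7) = -8*(-1/7) = 8/7 ≈ 1.1429)
(v*J)*((-6 - 9)*(-6 - 9)) = ((8/7)*16)*((-6 - 9)*(-6 - 9)) = 128*(-15*(-15))/7 = (128/7)*225 = 28800/7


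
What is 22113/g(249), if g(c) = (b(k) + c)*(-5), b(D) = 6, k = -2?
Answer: -7371/425 ≈ -17.344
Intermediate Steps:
g(c) = -30 - 5*c (g(c) = (6 + c)*(-5) = -30 - 5*c)
22113/g(249) = 22113/(-30 - 5*249) = 22113/(-30 - 1245) = 22113/(-1275) = 22113*(-1/1275) = -7371/425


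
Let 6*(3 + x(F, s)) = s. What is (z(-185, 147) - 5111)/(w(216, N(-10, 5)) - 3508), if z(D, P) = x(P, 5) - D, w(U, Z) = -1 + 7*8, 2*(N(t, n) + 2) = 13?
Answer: 29569/20718 ≈ 1.4272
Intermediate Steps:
N(t, n) = 9/2 (N(t, n) = -2 + (1/2)*13 = -2 + 13/2 = 9/2)
w(U, Z) = 55 (w(U, Z) = -1 + 56 = 55)
x(F, s) = -3 + s/6
z(D, P) = -13/6 - D (z(D, P) = (-3 + (1/6)*5) - D = (-3 + 5/6) - D = -13/6 - D)
(z(-185, 147) - 5111)/(w(216, N(-10, 5)) - 3508) = ((-13/6 - 1*(-185)) - 5111)/(55 - 3508) = ((-13/6 + 185) - 5111)/(-3453) = (1097/6 - 5111)*(-1/3453) = -29569/6*(-1/3453) = 29569/20718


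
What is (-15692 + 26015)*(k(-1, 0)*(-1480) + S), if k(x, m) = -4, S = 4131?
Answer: 103756473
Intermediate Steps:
(-15692 + 26015)*(k(-1, 0)*(-1480) + S) = (-15692 + 26015)*(-4*(-1480) + 4131) = 10323*(5920 + 4131) = 10323*10051 = 103756473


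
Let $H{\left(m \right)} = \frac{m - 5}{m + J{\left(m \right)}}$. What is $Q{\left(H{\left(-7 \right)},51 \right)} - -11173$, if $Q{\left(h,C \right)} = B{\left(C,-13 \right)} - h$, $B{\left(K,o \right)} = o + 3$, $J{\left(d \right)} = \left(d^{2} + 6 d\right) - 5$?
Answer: $\frac{55803}{5} \approx 11161.0$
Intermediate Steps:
$J{\left(d \right)} = -5 + d^{2} + 6 d$
$B{\left(K,o \right)} = 3 + o$
$H{\left(m \right)} = \frac{-5 + m}{-5 + m^{2} + 7 m}$ ($H{\left(m \right)} = \frac{m - 5}{m + \left(-5 + m^{2} + 6 m\right)} = \frac{-5 + m}{-5 + m^{2} + 7 m}$)
$Q{\left(h,C \right)} = -10 - h$ ($Q{\left(h,C \right)} = \left(3 - 13\right) - h = -10 - h$)
$Q{\left(H{\left(-7 \right)},51 \right)} - -11173 = \left(-10 - \frac{-5 - 7}{-5 + \left(-7\right)^{2} + 7 \left(-7\right)}\right) - -11173 = \left(-10 - \frac{1}{-5 + 49 - 49} \left(-12\right)\right) + 11173 = \left(-10 - \frac{1}{-5} \left(-12\right)\right) + 11173 = \left(-10 - \left(- \frac{1}{5}\right) \left(-12\right)\right) + 11173 = \left(-10 - \frac{12}{5}\right) + 11173 = - \frac{62}{5} + 11173 = \frac{55803}{5}$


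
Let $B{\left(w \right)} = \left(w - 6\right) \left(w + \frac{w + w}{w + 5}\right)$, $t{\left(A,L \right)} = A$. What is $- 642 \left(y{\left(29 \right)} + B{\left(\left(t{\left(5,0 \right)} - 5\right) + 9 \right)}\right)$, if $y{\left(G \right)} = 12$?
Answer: $- \frac{192600}{7} \approx -27514.0$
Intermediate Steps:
$B{\left(w \right)} = \left(-6 + w\right) \left(w + \frac{2 w}{5 + w}\right)$
$- 642 \left(y{\left(29 \right)} + B{\left(\left(t{\left(5,0 \right)} - 5\right) + 9 \right)}\right) = - 642 \left(12 + \frac{\left(\left(5 - 5\right) + 9\right) \left(-42 + \left(\left(5 - 5\right) + 9\right) + \left(\left(5 - 5\right) + 9\right)^{2}\right)}{5 + \left(\left(5 - 5\right) + 9\right)}\right) = - 642 \left(12 + \frac{\left(0 + 9\right) \left(-42 + \left(0 + 9\right) + \left(0 + 9\right)^{2}\right)}{5 + \left(0 + 9\right)}\right) = - 642 \left(12 + \frac{9 \left(-42 + 9 + 9^{2}\right)}{5 + 9}\right) = - 642 \left(12 + \frac{9 \left(-42 + 9 + 81\right)}{14}\right) = - 642 \left(12 + 9 \cdot \frac{1}{14} \cdot 48\right) = - 642 \left(12 + \frac{216}{7}\right) = \left(-642\right) \frac{300}{7} = - \frac{192600}{7}$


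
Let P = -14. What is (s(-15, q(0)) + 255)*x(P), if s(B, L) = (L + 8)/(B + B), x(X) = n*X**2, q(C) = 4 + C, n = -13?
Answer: -3243604/5 ≈ -6.4872e+5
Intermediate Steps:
x(X) = -13*X**2
s(B, L) = (8 + L)/(2*B) (s(B, L) = (8 + L)/((2*B)) = (8 + L)*(1/(2*B)) = (8 + L)/(2*B))
(s(-15, q(0)) + 255)*x(P) = ((1/2)*(8 + (4 + 0))/(-15) + 255)*(-13*(-14)**2) = ((1/2)*(-1/15)*(8 + 4) + 255)*(-13*196) = ((1/2)*(-1/15)*12 + 255)*(-2548) = (-2/5 + 255)*(-2548) = (1273/5)*(-2548) = -3243604/5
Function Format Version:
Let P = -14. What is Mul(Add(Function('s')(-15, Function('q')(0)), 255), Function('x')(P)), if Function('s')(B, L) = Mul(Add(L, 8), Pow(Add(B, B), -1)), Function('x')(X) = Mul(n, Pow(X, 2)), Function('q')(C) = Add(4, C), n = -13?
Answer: Rational(-3243604, 5) ≈ -6.4872e+5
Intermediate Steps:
Function('x')(X) = Mul(-13, Pow(X, 2))
Function('s')(B, L) = Mul(Rational(1, 2), Pow(B, -1), Add(8, L)) (Function('s')(B, L) = Mul(Add(8, L), Pow(Mul(2, B), -1)) = Mul(Add(8, L), Mul(Rational(1, 2), Pow(B, -1))) = Mul(Rational(1, 2), Pow(B, -1), Add(8, L)))
Mul(Add(Function('s')(-15, Function('q')(0)), 255), Function('x')(P)) = Mul(Add(Mul(Rational(1, 2), Pow(-15, -1), Add(8, Add(4, 0))), 255), Mul(-13, Pow(-14, 2))) = Mul(Add(Mul(Rational(1, 2), Rational(-1, 15), Add(8, 4)), 255), Mul(-13, 196)) = Mul(Add(Mul(Rational(1, 2), Rational(-1, 15), 12), 255), -2548) = Mul(Add(Rational(-2, 5), 255), -2548) = Mul(Rational(1273, 5), -2548) = Rational(-3243604, 5)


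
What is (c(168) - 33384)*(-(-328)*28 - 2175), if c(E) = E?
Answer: -232810944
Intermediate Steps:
(c(168) - 33384)*(-(-328)*28 - 2175) = (168 - 33384)*(-(-328)*28 - 2175) = -33216*(-41*(-224) - 2175) = -33216*(9184 - 2175) = -33216*7009 = -232810944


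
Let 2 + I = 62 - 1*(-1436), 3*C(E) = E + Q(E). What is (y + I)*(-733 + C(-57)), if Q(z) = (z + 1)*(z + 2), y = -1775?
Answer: -76632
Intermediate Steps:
Q(z) = (1 + z)*(2 + z)
C(E) = ⅔ + E²/3 + 4*E/3 (C(E) = (E + (2 + E² + 3*E))/3 = (2 + E² + 4*E)/3 = ⅔ + E²/3 + 4*E/3)
I = 1496 (I = -2 + (62 - 1*(-1436)) = -2 + (62 + 1436) = -2 + 1498 = 1496)
(y + I)*(-733 + C(-57)) = (-1775 + 1496)*(-733 + (⅔ + (⅓)*(-57)² + (4/3)*(-57))) = -279*(-733 + (⅔ + (⅓)*3249 - 76)) = -279*(-733 + (⅔ + 1083 - 76)) = -279*(-733 + 3023/3) = -279*824/3 = -76632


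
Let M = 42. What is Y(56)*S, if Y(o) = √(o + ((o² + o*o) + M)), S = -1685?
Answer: -11795*√130 ≈ -1.3448e+5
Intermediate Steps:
Y(o) = √(42 + o + 2*o²) (Y(o) = √(o + ((o² + o*o) + 42)) = √(o + ((o² + o²) + 42)) = √(o + (2*o² + 42)) = √(o + (42 + 2*o²)) = √(42 + o + 2*o²))
Y(56)*S = √(42 + 56 + 2*56²)*(-1685) = √(42 + 56 + 2*3136)*(-1685) = √(42 + 56 + 6272)*(-1685) = √6370*(-1685) = (7*√130)*(-1685) = -11795*√130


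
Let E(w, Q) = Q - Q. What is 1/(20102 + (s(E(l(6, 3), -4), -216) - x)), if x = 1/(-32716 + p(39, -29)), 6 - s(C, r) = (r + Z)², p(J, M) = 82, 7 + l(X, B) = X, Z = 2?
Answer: -32634/838302191 ≈ -3.8929e-5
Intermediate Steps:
l(X, B) = -7 + X
E(w, Q) = 0
s(C, r) = 6 - (2 + r)² (s(C, r) = 6 - (r + 2)² = 6 - (2 + r)²)
x = -1/32634 (x = 1/(-32716 + 82) = 1/(-32634) = -1/32634 ≈ -3.0643e-5)
1/(20102 + (s(E(l(6, 3), -4), -216) - x)) = 1/(20102 + ((6 - (2 - 216)²) - 1*(-1/32634))) = 1/(20102 + ((6 - 1*(-214)²) + 1/32634)) = 1/(20102 + ((6 - 1*45796) + 1/32634)) = 1/(20102 + ((6 - 45796) + 1/32634)) = 1/(20102 + (-45790 + 1/32634)) = 1/(20102 - 1494310859/32634) = 1/(-838302191/32634) = -32634/838302191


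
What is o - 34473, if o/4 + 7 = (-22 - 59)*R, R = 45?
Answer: -49081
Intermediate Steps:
o = -14608 (o = -28 + 4*((-22 - 59)*45) = -28 + 4*(-81*45) = -28 + 4*(-3645) = -28 - 14580 = -14608)
o - 34473 = -14608 - 34473 = -49081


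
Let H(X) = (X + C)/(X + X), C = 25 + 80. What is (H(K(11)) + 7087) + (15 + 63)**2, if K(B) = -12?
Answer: 105337/8 ≈ 13167.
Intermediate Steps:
C = 105
H(X) = (105 + X)/(2*X) (H(X) = (X + 105)/(X + X) = (105 + X)/((2*X)) = (105 + X)*(1/(2*X)) = (105 + X)/(2*X))
(H(K(11)) + 7087) + (15 + 63)**2 = ((1/2)*(105 - 12)/(-12) + 7087) + (15 + 63)**2 = ((1/2)*(-1/12)*93 + 7087) + 78**2 = (-31/8 + 7087) + 6084 = 56665/8 + 6084 = 105337/8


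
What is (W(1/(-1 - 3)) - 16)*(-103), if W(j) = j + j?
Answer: 3399/2 ≈ 1699.5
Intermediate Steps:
W(j) = 2*j
(W(1/(-1 - 3)) - 16)*(-103) = (2/(-1 - 3) - 16)*(-103) = (2/(-4) - 16)*(-103) = (2*(-¼) - 16)*(-103) = (-½ - 16)*(-103) = -33/2*(-103) = 3399/2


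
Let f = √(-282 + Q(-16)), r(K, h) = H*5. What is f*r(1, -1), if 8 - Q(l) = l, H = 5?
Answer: 25*I*√258 ≈ 401.56*I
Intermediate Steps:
r(K, h) = 25 (r(K, h) = 5*5 = 25)
Q(l) = 8 - l
f = I*√258 (f = √(-282 + (8 - 1*(-16))) = √(-282 + (8 + 16)) = √(-282 + 24) = √(-258) = I*√258 ≈ 16.062*I)
f*r(1, -1) = (I*√258)*25 = 25*I*√258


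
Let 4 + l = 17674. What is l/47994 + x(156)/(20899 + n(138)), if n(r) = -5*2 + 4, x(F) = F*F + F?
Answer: 13549547/8795953 ≈ 1.5404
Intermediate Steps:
l = 17670 (l = -4 + 17674 = 17670)
x(F) = F + F**2 (x(F) = F**2 + F = F + F**2)
n(r) = -6 (n(r) = -10 + 4 = -6)
l/47994 + x(156)/(20899 + n(138)) = 17670/47994 + (156*(1 + 156))/(20899 - 6) = 17670*(1/47994) + (156*157)/20893 = 155/421 + 24492*(1/20893) = 155/421 + 24492/20893 = 13549547/8795953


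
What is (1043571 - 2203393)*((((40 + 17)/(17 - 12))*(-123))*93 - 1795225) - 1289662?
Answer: 11166931421346/5 ≈ 2.2334e+12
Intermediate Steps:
(1043571 - 2203393)*((((40 + 17)/(17 - 12))*(-123))*93 - 1795225) - 1289662 = -1159822*(((57/5)*(-123))*93 - 1795225) - 1289662 = -1159822*(-7011/5*93 - 1795225) - 1289662 = -1159822*(-652023/5 - 1795225) - 1289662 = -1159822*(-9628148/5) - 1289662 = 11166937869656/5 - 1289662 = 11166931421346/5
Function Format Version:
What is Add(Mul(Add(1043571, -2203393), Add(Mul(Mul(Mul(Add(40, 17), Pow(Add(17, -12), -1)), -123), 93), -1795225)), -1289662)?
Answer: Rational(11166931421346, 5) ≈ 2.2334e+12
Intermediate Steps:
Add(Mul(Add(1043571, -2203393), Add(Mul(Mul(Mul(Add(40, 17), Pow(Add(17, -12), -1)), -123), 93), -1795225)), -1289662) = Add(Mul(-1159822, Add(Mul(Mul(Mul(57, Pow(5, -1)), -123), 93), -1795225)), -1289662) = Add(Mul(-1159822, Add(Mul(Mul(Mul(57, Rational(1, 5)), -123), 93), -1795225)), -1289662) = Add(Mul(-1159822, Add(Mul(Mul(Rational(57, 5), -123), 93), -1795225)), -1289662) = Add(Mul(-1159822, Add(Mul(Rational(-7011, 5), 93), -1795225)), -1289662) = Add(Mul(-1159822, Add(Rational(-652023, 5), -1795225)), -1289662) = Add(Mul(-1159822, Rational(-9628148, 5)), -1289662) = Add(Rational(11166937869656, 5), -1289662) = Rational(11166931421346, 5)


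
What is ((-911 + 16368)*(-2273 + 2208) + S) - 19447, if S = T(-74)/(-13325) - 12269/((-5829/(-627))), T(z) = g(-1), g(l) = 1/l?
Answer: -26549949995082/25890475 ≈ -1.0255e+6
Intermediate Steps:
T(z) = -1 (T(z) = 1/(-1) = -1)
S = -34168242882/25890475 (S = -1/(-13325) - 12269/((-5829/(-627))) = -1*(-1/13325) - 12269/((-5829*(-1/627))) = 1/13325 - 12269/1943/209 = 1/13325 - 12269*209/1943 = 1/13325 - 2564221/1943 = -34168242882/25890475 ≈ -1319.7)
((-911 + 16368)*(-2273 + 2208) + S) - 19447 = ((-911 + 16368)*(-2273 + 2208) - 34168242882/25890475) - 19447 = (15457*(-65) - 34168242882/25890475) - 19447 = (-1004705 - 34168242882/25890475) - 19447 = -26046457927757/25890475 - 19447 = -26549949995082/25890475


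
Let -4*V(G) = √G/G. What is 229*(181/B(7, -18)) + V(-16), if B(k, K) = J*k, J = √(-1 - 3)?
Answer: -331585*I/112 ≈ -2960.6*I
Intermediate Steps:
J = 2*I (J = √(-4) = 2*I ≈ 2.0*I)
V(G) = -1/(4*√G) (V(G) = -√G/(4*G) = -1/(4*√G))
B(k, K) = 2*I*k (B(k, K) = (2*I)*k = 2*I*k)
229*(181/B(7, -18)) + V(-16) = 229*(181/((2*I*7))) - (-1)*I/16 = 229*(181/((14*I))) - (-1)*I/16 = 229*(181*(-I/14)) + I/16 = 229*(-181*I/14) + I/16 = -41449*I/14 + I/16 = -331585*I/112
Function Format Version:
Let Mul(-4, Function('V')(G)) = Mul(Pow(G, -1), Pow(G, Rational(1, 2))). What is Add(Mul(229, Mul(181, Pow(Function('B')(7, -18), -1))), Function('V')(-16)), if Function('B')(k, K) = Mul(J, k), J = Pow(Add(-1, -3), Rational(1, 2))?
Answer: Mul(Rational(-331585, 112), I) ≈ Mul(-2960.6, I)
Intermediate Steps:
J = Mul(2, I) (J = Pow(-4, Rational(1, 2)) = Mul(2, I) ≈ Mul(2.0000, I))
Function('V')(G) = Mul(Rational(-1, 4), Pow(G, Rational(-1, 2))) (Function('V')(G) = Mul(Rational(-1, 4), Mul(Pow(G, -1), Pow(G, Rational(1, 2)))) = Mul(Rational(-1, 4), Pow(G, Rational(-1, 2))))
Function('B')(k, K) = Mul(2, I, k) (Function('B')(k, K) = Mul(Mul(2, I), k) = Mul(2, I, k))
Add(Mul(229, Mul(181, Pow(Function('B')(7, -18), -1))), Function('V')(-16)) = Add(Mul(229, Mul(181, Pow(Mul(2, I, 7), -1))), Mul(Rational(-1, 4), Pow(-16, Rational(-1, 2)))) = Add(Mul(229, Mul(181, Pow(Mul(14, I), -1))), Mul(Rational(-1, 4), Mul(Rational(-1, 4), I))) = Add(Mul(229, Mul(181, Mul(Rational(-1, 14), I))), Mul(Rational(1, 16), I)) = Add(Mul(229, Mul(Rational(-181, 14), I)), Mul(Rational(1, 16), I)) = Add(Mul(Rational(-41449, 14), I), Mul(Rational(1, 16), I)) = Mul(Rational(-331585, 112), I)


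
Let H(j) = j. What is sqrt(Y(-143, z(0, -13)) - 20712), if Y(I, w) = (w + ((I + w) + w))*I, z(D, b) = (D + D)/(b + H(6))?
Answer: I*sqrt(263) ≈ 16.217*I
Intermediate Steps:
z(D, b) = 2*D/(6 + b) (z(D, b) = (D + D)/(b + 6) = (2*D)/(6 + b) = 2*D/(6 + b))
Y(I, w) = I*(I + 3*w) (Y(I, w) = (w + (I + 2*w))*I = (I + 3*w)*I = I*(I + 3*w))
sqrt(Y(-143, z(0, -13)) - 20712) = sqrt(-143*(-143 + 3*(2*0/(6 - 13))) - 20712) = sqrt(-143*(-143 + 3*(2*0/(-7))) - 20712) = sqrt(-143*(-143 + 3*(2*0*(-1/7))) - 20712) = sqrt(-143*(-143 + 3*0) - 20712) = sqrt(-143*(-143 + 0) - 20712) = sqrt(-143*(-143) - 20712) = sqrt(20449 - 20712) = sqrt(-263) = I*sqrt(263)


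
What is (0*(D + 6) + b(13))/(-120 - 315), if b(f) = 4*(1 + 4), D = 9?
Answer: -4/87 ≈ -0.045977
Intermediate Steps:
b(f) = 20 (b(f) = 4*5 = 20)
(0*(D + 6) + b(13))/(-120 - 315) = (0*(9 + 6) + 20)/(-120 - 315) = (0*15 + 20)/(-435) = (0 + 20)*(-1/435) = 20*(-1/435) = -4/87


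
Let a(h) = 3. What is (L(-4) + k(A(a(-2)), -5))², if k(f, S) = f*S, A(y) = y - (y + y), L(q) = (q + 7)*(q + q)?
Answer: 81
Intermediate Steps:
L(q) = 2*q*(7 + q) (L(q) = (7 + q)*(2*q) = 2*q*(7 + q))
A(y) = -y (A(y) = y - 2*y = -y)
k(f, S) = S*f
(L(-4) + k(A(a(-2)), -5))² = (2*(-4)*(7 - 4) - (-5)*3)² = (2*(-4)*3 - 5*(-3))² = (-24 + 15)² = (-9)² = 81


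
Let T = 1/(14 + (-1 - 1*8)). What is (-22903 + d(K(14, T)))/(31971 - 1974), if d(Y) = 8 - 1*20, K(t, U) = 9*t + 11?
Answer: -22915/29997 ≈ -0.76391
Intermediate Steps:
T = ⅕ (T = 1/(14 + (-1 - 8)) = 1/(14 - 9) = 1/5 = ⅕ ≈ 0.20000)
K(t, U) = 11 + 9*t
d(Y) = -12 (d(Y) = 8 - 20 = -12)
(-22903 + d(K(14, T)))/(31971 - 1974) = (-22903 - 12)/(31971 - 1974) = -22915/29997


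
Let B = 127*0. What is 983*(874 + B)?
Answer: 859142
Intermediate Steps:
B = 0
983*(874 + B) = 983*(874 + 0) = 983*874 = 859142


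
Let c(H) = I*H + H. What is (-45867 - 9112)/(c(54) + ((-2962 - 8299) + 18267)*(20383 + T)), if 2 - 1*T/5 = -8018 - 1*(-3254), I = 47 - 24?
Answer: -54979/309757574 ≈ -0.00017749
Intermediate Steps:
I = 23
T = 23830 (T = 10 - 5*(-8018 - 1*(-3254)) = 10 - 5*(-8018 + 3254) = 10 - 5*(-4764) = 10 + 23820 = 23830)
c(H) = 24*H (c(H) = 23*H + H = 24*H)
(-45867 - 9112)/(c(54) + ((-2962 - 8299) + 18267)*(20383 + T)) = (-45867 - 9112)/(24*54 + ((-2962 - 8299) + 18267)*(20383 + 23830)) = -54979/(1296 + (-11261 + 18267)*44213) = -54979/(1296 + 7006*44213) = -54979/(1296 + 309756278) = -54979/309757574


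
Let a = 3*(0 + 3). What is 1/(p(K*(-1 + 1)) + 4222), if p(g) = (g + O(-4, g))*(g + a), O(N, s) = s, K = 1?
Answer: 1/4222 ≈ 0.00023685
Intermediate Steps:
a = 9 (a = 3*3 = 9)
p(g) = 2*g*(9 + g) (p(g) = (g + g)*(g + 9) = (2*g)*(9 + g) = 2*g*(9 + g))
1/(p(K*(-1 + 1)) + 4222) = 1/(2*(1*(-1 + 1))*(9 + 1*(-1 + 1)) + 4222) = 1/(2*(1*0)*(9 + 1*0) + 4222) = 1/(2*0*(9 + 0) + 4222) = 1/(2*0*9 + 4222) = 1/(0 + 4222) = 1/4222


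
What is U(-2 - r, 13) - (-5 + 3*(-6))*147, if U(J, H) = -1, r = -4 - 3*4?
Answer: 3380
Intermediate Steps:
r = -16 (r = -4 - 12 = -16)
U(-2 - r, 13) - (-5 + 3*(-6))*147 = -1 - (-5 + 3*(-6))*147 = -1 - (-5 - 18)*147 = -1 - 1*(-23)*147 = -1 + 23*147 = -1 + 3381 = 3380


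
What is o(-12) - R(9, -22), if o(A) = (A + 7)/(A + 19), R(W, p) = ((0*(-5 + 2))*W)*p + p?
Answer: 149/7 ≈ 21.286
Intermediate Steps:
R(W, p) = p (R(W, p) = ((0*(-3))*W)*p + p = (0*W)*p + p = 0*p + p = 0 + p = p)
o(A) = (7 + A)/(19 + A)
o(-12) - R(9, -22) = (7 - 12)/(19 - 12) - 1*(-22) = -5/7 + 22 = 149/7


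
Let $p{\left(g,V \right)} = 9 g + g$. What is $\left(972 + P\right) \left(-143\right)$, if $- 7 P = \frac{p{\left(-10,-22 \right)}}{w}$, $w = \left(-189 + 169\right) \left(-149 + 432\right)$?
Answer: $- \frac{275350361}{1981} \approx -1.39 \cdot 10^{5}$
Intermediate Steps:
$w = -5660$ ($w = \left(-20\right) 283 = -5660$)
$p{\left(g,V \right)} = 10 g$
$P = - \frac{5}{1981}$ ($P = - \frac{10 \left(-10\right) \frac{1}{-5660}}{7} = - \frac{\left(-100\right) \left(- \frac{1}{5660}\right)}{7} = \left(- \frac{1}{7}\right) \frac{5}{283} = - \frac{5}{1981} \approx -0.002524$)
$\left(972 + P\right) \left(-143\right) = \left(972 - \frac{5}{1981}\right) \left(-143\right) = \frac{1925527}{1981} \left(-143\right) = - \frac{275350361}{1981}$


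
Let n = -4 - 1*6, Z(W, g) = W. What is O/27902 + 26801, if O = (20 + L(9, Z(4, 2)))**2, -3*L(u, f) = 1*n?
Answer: 480729887/17937 ≈ 26801.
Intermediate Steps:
n = -10 (n = -4 - 6 = -10)
L(u, f) = 10/3 (L(u, f) = -(-10)/3 = -1/3*(-10) = 10/3)
O = 4900/9 (O = (20 + 10/3)**2 = (70/3)**2 = 4900/9 ≈ 544.44)
O/27902 + 26801 = (4900/9)/27902 + 26801 = (4900/9)*(1/27902) + 26801 = 350/17937 + 26801 = 480729887/17937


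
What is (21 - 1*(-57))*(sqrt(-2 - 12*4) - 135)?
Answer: -10530 + 390*I*sqrt(2) ≈ -10530.0 + 551.54*I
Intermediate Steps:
(21 - 1*(-57))*(sqrt(-2 - 12*4) - 135) = (21 + 57)*(sqrt(-2 - 48) - 135) = 78*(sqrt(-50) - 135) = 78*(5*I*sqrt(2) - 135) = 78*(-135 + 5*I*sqrt(2)) = -10530 + 390*I*sqrt(2)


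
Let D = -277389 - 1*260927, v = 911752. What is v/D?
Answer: -227938/134579 ≈ -1.6937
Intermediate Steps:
D = -538316 (D = -277389 - 260927 = -538316)
v/D = 911752/(-538316) = 911752*(-1/538316) = -227938/134579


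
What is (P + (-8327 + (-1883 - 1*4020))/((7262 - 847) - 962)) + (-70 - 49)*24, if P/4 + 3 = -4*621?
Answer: -69834442/5453 ≈ -12807.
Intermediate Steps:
P = -9948 (P = -12 + 4*(-4*621) = -12 + 4*(-2484) = -12 - 9936 = -9948)
(P + (-8327 + (-1883 - 1*4020))/((7262 - 847) - 962)) + (-70 - 49)*24 = (-9948 + (-8327 + (-1883 - 1*4020))/((7262 - 847) - 962)) + (-70 - 49)*24 = (-9948 + (-8327 + (-1883 - 4020))/(6415 - 962)) - 119*24 = (-9948 + (-8327 - 5903)/5453) - 2856 = (-9948 - 14230*1/5453) - 2856 = (-9948 - 14230/5453) - 2856 = -54260674/5453 - 2856 = -69834442/5453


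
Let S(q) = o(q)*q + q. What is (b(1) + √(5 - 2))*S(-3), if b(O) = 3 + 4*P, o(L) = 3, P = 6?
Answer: -324 - 12*√3 ≈ -344.78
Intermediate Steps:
b(O) = 27 (b(O) = 3 + 4*6 = 3 + 24 = 27)
S(q) = 4*q (S(q) = 3*q + q = 4*q)
(b(1) + √(5 - 2))*S(-3) = (27 + √(5 - 2))*(4*(-3)) = (27 + √3)*(-12) = -324 - 12*√3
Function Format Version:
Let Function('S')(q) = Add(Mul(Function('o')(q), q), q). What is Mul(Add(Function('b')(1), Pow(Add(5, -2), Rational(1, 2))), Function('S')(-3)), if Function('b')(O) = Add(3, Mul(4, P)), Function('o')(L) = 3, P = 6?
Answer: Add(-324, Mul(-12, Pow(3, Rational(1, 2)))) ≈ -344.78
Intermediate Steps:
Function('b')(O) = 27 (Function('b')(O) = Add(3, Mul(4, 6)) = Add(3, 24) = 27)
Function('S')(q) = Mul(4, q) (Function('S')(q) = Add(Mul(3, q), q) = Mul(4, q))
Mul(Add(Function('b')(1), Pow(Add(5, -2), Rational(1, 2))), Function('S')(-3)) = Mul(Add(27, Pow(Add(5, -2), Rational(1, 2))), Mul(4, -3)) = Mul(Add(27, Pow(3, Rational(1, 2))), -12) = Add(-324, Mul(-12, Pow(3, Rational(1, 2))))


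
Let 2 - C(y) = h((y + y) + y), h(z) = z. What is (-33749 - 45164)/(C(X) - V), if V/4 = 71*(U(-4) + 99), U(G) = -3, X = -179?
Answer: 78913/26725 ≈ 2.9528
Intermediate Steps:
V = 27264 (V = 4*(71*(-3 + 99)) = 4*(71*96) = 4*6816 = 27264)
C(y) = 2 - 3*y (C(y) = 2 - ((y + y) + y) = 2 - (2*y + y) = 2 - 3*y)
(-33749 - 45164)/(C(X) - V) = (-33749 - 45164)/((2 - 3*(-179)) - 1*27264) = -78913/((2 + 537) - 27264) = -78913/(539 - 27264) = -78913/(-26725) = -78913*(-1/26725) = 78913/26725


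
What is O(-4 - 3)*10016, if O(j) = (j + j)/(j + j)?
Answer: 10016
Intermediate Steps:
O(j) = 1 (O(j) = (2*j)/((2*j)) = (2*j)*(1/(2*j)) = 1)
O(-4 - 3)*10016 = 1*10016 = 10016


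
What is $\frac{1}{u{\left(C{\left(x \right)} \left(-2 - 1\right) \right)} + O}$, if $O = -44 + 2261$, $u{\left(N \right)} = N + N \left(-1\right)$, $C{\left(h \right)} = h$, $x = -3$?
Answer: $\frac{1}{2217} \approx 0.00045106$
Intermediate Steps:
$u{\left(N \right)} = 0$ ($u{\left(N \right)} = N - N = 0$)
$O = 2217$
$\frac{1}{u{\left(C{\left(x \right)} \left(-2 - 1\right) \right)} + O} = \frac{1}{0 + 2217} = \frac{1}{2217}$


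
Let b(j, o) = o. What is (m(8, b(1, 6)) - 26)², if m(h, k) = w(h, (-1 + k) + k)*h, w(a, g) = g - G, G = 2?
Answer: 2116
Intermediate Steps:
w(a, g) = -2 + g (w(a, g) = g - 1*2 = g - 2 = -2 + g)
m(h, k) = h*(-3 + 2*k) (m(h, k) = (-2 + ((-1 + k) + k))*h = (-2 + (-1 + 2*k))*h = (-3 + 2*k)*h = h*(-3 + 2*k))
(m(8, b(1, 6)) - 26)² = (8*(-3 + 2*6) - 26)² = (8*(-3 + 12) - 26)² = (8*9 - 26)² = (72 - 26)² = 46² = 2116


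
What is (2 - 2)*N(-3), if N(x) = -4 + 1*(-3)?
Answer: 0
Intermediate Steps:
N(x) = -7 (N(x) = -4 - 3 = -7)
(2 - 2)*N(-3) = (2 - 2)*(-7) = 0*(-7) = 0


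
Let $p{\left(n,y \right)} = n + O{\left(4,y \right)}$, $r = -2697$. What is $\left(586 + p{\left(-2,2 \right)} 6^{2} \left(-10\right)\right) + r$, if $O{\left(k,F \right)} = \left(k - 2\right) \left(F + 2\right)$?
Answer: $-4271$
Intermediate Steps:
$O{\left(k,F \right)} = \left(-2 + k\right) \left(2 + F\right)$
$p{\left(n,y \right)} = 4 + n + 2 y$ ($p{\left(n,y \right)} = n + \left(-4 - 2 y + 2 \cdot 4 + y 4\right) = n + \left(-4 - 2 y + 8 + 4 y\right) = n + \left(4 + 2 y\right) = 4 + n + 2 y$)
$\left(586 + p{\left(-2,2 \right)} 6^{2} \left(-10\right)\right) + r = \left(586 + \left(4 - 2 + 2 \cdot 2\right) 6^{2} \left(-10\right)\right) - 2697 = \left(586 + \left(4 - 2 + 4\right) 36 \left(-10\right)\right) - 2697 = \left(586 + 6 \cdot 36 \left(-10\right)\right) - 2697 = \left(586 + 216 \left(-10\right)\right) - 2697 = \left(586 - 2160\right) - 2697 = -1574 - 2697 = -4271$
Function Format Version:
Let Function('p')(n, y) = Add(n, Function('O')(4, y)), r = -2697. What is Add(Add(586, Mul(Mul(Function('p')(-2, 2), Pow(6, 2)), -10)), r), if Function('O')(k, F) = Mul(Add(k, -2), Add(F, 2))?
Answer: -4271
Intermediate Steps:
Function('O')(k, F) = Mul(Add(-2, k), Add(2, F))
Function('p')(n, y) = Add(4, n, Mul(2, y)) (Function('p')(n, y) = Add(n, Add(-4, Mul(-2, y), Mul(2, 4), Mul(y, 4))) = Add(n, Add(-4, Mul(-2, y), 8, Mul(4, y))) = Add(n, Add(4, Mul(2, y))) = Add(4, n, Mul(2, y)))
Add(Add(586, Mul(Mul(Function('p')(-2, 2), Pow(6, 2)), -10)), r) = Add(Add(586, Mul(Mul(Add(4, -2, Mul(2, 2)), Pow(6, 2)), -10)), -2697) = Add(Add(586, Mul(Mul(Add(4, -2, 4), 36), -10)), -2697) = Add(Add(586, Mul(Mul(6, 36), -10)), -2697) = Add(Add(586, Mul(216, -10)), -2697) = Add(Add(586, -2160), -2697) = Add(-1574, -2697) = -4271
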